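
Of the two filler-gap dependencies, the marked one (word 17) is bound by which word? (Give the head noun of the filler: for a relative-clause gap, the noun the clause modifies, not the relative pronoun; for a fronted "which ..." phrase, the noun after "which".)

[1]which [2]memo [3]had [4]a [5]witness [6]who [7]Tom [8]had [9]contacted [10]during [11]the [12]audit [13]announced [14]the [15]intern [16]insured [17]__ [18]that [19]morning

The marked gap is the direct object of "insured".
Its filler is the fronted wh-phrase "which memo", at word 2.
(The other dependency links word 5 to a gap after word 9.)

2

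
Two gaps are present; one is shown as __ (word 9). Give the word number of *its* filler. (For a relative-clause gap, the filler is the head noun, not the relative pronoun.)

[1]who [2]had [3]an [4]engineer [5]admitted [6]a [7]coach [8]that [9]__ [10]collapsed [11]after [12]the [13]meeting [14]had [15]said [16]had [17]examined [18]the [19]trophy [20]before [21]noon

The marked gap is inside the relative clause, the subject of "collapsed".
Its filler is the head noun "coach" (via "that"), at word 7.
(The other dependency links word 1 to a gap after word 15.)

7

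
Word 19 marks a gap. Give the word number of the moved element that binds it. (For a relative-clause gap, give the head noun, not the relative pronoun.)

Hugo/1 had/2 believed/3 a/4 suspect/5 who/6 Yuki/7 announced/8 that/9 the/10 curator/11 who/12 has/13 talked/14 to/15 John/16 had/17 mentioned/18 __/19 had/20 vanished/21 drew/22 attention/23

5

The gap at 19 is the subject of "vanished", inside a relative clause.
The relative pronoun is "who" (word 6); it is bound by the head noun immediately before it.
Its filler is the head noun "suspect", at word 5.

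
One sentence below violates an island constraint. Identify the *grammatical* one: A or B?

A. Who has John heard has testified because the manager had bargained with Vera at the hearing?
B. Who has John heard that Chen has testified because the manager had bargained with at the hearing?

In B, the wh-phrase is extracted from inside an adjunct island (introduced by "because"), which blocks movement.
In A, the extraction path crosses only that-complement boundaries, which are transparent.
So A is grammatical.

A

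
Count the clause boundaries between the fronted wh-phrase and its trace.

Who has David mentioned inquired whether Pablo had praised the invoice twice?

"who" is extracted from the subject of "inquired".
Boundaries crossed, outermost first: [Ø] — 1 in total.

1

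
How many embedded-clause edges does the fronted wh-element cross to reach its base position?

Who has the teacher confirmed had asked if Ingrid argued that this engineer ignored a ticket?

1

"who" is extracted from the subject of "asked".
Boundaries crossed, outermost first: [Ø] — 1 in total.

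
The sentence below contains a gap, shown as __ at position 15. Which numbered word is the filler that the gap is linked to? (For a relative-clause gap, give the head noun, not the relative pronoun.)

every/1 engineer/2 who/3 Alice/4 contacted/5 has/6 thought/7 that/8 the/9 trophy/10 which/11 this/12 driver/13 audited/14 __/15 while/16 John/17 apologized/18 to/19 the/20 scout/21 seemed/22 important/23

10

The gap at 15 is the object of "audited", inside a relative clause.
The relative pronoun is "which" (word 11); it is bound by the head noun immediately before it.
Its filler is the head noun "trophy", at word 10.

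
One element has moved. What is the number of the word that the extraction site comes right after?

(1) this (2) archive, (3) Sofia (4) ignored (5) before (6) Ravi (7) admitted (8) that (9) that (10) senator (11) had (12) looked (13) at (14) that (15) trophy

4

The displaced element is "this archive" (word 2).
It functions as the direct object of "ignored", so the gap sits immediately after word 4 ("ignored").
Base order: Sofia ignored this archive before Ravi admitted that that senator had looked at that trophy.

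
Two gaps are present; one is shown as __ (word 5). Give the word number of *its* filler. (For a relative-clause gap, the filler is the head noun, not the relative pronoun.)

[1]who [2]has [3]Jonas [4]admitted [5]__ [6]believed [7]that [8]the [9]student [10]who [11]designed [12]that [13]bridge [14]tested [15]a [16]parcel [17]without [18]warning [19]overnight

The marked gap is the subject of "believed".
Its filler is the fronted wh-phrase "who", at word 1.
(The other dependency links word 9 to a gap after word 10.)

1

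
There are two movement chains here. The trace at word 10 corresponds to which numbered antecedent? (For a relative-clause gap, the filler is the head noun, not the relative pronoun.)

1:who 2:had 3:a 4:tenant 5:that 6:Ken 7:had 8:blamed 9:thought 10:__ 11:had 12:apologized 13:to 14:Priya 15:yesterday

The marked gap is the subject of "apologized".
Its filler is the fronted wh-phrase "who", at word 1.
(The other dependency links word 4 to a gap after word 8.)

1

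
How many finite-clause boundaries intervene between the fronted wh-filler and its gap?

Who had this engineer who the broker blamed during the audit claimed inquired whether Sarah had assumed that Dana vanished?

"who" is extracted from the subject of "inquired".
Boundaries crossed, outermost first: [Ø] — 1 in total.

1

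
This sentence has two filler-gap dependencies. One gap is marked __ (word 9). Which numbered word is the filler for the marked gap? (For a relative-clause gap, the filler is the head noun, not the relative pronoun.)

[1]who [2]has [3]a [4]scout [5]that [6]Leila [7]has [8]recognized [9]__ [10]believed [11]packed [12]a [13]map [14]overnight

The marked gap is inside the relative clause, the direct object of "recognized".
Its filler is the head noun "scout" (via "that"), at word 4.
(The other dependency links word 1 to a gap after word 10.)

4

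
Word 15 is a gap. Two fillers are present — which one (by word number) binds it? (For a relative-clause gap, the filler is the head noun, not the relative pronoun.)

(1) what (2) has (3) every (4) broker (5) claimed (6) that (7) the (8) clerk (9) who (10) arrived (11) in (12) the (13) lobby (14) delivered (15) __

The marked gap is the direct object of "delivered".
Its filler is the fronted wh-phrase "what", at word 1.
(The other dependency links word 8 to a gap after word 9.)

1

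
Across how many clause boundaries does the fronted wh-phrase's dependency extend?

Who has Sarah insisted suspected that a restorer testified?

"who" is extracted from the subject of "suspected".
Boundaries crossed, outermost first: [Ø] — 1 in total.

1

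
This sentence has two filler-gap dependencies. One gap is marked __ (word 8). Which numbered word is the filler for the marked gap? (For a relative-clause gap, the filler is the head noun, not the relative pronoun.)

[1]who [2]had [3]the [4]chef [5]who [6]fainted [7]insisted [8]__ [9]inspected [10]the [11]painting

The marked gap is the subject of "inspected".
Its filler is the fronted wh-phrase "who", at word 1.
(The other dependency links word 4 to a gap after word 5.)

1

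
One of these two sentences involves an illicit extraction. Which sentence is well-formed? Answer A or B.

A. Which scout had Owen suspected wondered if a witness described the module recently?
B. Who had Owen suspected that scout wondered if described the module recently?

A

In B, the wh-phrase is extracted from inside a wh-island (introduced by "if"), which blocks movement.
In A, the extraction path crosses only that-complement boundaries, which are transparent.
So A is grammatical.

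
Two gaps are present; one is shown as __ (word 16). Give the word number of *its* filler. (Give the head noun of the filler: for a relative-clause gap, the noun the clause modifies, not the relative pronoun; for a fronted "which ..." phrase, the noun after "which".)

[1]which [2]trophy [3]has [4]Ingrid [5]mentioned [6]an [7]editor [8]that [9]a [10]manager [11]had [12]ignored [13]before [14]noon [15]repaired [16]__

The marked gap is the direct object of "repaired".
Its filler is the fronted wh-phrase "which trophy", at word 2.
(The other dependency links word 7 to a gap after word 12.)

2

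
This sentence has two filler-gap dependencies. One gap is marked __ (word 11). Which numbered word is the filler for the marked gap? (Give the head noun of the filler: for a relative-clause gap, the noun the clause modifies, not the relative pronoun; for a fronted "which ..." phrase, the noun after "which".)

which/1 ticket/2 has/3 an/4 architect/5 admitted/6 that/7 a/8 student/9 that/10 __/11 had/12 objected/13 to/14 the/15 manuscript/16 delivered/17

The marked gap is inside the relative clause, the subject of "objected".
Its filler is the head noun "student" (via "that"), at word 9.
(The other dependency links word 2 to a gap after word 17.)

9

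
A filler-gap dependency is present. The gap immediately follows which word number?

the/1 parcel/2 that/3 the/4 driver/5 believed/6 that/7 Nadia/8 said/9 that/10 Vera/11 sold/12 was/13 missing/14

12

The displaced element is "the parcel" (word 2).
It is linked across 2 clause boundaries (that → that).
It functions as the direct object of "sold", so the gap sits immediately after word 12 ("sold").
Base order: The driver believed that Nadia said that Vera sold the parcel.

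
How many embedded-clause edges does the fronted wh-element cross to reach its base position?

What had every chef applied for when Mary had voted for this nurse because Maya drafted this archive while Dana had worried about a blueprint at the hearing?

"what" originates inside the matrix clause — no clause boundary is crossed.

0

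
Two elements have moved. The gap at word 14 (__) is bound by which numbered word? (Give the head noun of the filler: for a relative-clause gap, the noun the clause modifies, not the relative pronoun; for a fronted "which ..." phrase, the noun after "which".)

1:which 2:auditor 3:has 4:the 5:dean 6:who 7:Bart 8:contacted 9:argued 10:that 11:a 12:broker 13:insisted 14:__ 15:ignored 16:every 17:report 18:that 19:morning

2

The marked gap is the subject of "ignored".
Its filler is the fronted wh-phrase "which auditor", at word 2.
(The other dependency links word 5 to a gap after word 8.)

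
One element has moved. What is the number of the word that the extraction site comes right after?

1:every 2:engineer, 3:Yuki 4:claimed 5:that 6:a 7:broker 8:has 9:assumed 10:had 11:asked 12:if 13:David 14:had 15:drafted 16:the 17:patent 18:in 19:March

The displaced element is "every engineer" (word 2).
It is linked across 2 clause boundaries (that → Ø).
It functions as the subject of "asked", so the gap sits immediately after word 9 ("assumed").
Base order: Yuki claimed that a broker has assumed that every engineer had asked if David had drafted the patent in March.

9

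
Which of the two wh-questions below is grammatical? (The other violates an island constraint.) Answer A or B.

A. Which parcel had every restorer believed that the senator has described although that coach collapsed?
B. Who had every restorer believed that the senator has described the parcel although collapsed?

In B, the wh-phrase is extracted from inside an adjunct island (introduced by "although"), which blocks movement.
In A, the extraction path crosses only that-complement boundaries, which are transparent.
So A is grammatical.

A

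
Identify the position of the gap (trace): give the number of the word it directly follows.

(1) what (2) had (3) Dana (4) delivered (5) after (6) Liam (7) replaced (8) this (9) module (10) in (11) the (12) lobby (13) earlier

The displaced element is "what" (word 1).
It functions as the direct object of "delivered", so the gap sits immediately after word 4 ("delivered").
Base order: Dana had delivered what after Liam replaced this module in the lobby earlier.

4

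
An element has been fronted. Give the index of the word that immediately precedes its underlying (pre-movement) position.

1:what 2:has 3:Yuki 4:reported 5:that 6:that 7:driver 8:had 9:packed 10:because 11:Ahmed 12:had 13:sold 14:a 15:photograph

9

The displaced element is "what" (word 1).
It is linked across 1 clause boundary (that).
It functions as the direct object of "packed", so the gap sits immediately after word 9 ("packed").
Base order: Yuki has reported that that driver had packed what because Ahmed had sold a photograph.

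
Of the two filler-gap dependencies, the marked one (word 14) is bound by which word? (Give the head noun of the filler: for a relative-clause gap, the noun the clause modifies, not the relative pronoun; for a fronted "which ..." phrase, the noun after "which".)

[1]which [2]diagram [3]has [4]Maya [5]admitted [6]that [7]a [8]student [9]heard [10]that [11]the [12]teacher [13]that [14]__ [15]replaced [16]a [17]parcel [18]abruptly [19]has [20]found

The marked gap is inside the relative clause, the subject of "replaced".
Its filler is the head noun "teacher" (via "that"), at word 12.
(The other dependency links word 2 to a gap after word 20.)

12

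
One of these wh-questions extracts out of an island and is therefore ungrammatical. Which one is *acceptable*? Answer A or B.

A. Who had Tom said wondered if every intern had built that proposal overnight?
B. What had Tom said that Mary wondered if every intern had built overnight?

A

In B, the wh-phrase is extracted from inside a wh-island (introduced by "if"), which blocks movement.
In A, the extraction path crosses only that-complement boundaries, which are transparent.
So A is grammatical.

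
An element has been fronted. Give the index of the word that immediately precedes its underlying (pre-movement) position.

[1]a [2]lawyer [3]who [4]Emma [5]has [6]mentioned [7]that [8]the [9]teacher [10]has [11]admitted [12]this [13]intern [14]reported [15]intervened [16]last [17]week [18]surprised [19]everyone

The displaced element is "a lawyer" (word 2).
It is linked across 3 clause boundaries (that → Ø → Ø).
It functions as the subject of "intervened", so the gap sits immediately after word 14 ("reported").
Base order: Emma has mentioned that the teacher has admitted this intern reported that a lawyer intervened last week.

14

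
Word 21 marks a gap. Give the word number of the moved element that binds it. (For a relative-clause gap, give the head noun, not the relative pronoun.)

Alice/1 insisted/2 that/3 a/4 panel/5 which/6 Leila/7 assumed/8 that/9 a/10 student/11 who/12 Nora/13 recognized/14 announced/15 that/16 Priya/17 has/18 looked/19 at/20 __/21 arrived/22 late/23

5

The gap at 21 is the prepositional object of "looked", inside a relative clause.
The relative pronoun is "which" (word 6); it is bound by the head noun immediately before it.
Its filler is the head noun "panel", at word 5.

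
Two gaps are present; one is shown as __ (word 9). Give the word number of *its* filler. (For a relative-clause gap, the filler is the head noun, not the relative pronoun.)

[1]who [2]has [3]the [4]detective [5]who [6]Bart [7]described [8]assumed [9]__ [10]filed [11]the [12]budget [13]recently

1

The marked gap is the subject of "filed".
Its filler is the fronted wh-phrase "who", at word 1.
(The other dependency links word 4 to a gap after word 7.)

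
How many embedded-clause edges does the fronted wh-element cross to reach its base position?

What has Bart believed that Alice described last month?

1

"what" is extracted from the object of "described".
Boundaries crossed, outermost first: [that] — 1 in total.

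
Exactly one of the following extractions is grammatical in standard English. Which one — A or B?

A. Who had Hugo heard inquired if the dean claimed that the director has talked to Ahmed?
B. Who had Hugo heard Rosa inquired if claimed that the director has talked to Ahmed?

A

In B, the wh-phrase is extracted from inside a wh-island (introduced by "if"), which blocks movement.
In A, the extraction path crosses only that-complement boundaries, which are transparent.
So A is grammatical.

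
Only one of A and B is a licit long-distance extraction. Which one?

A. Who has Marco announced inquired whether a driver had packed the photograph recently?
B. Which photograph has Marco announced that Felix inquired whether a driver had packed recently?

A

In B, the wh-phrase is extracted from inside a wh-island (introduced by "whether"), which blocks movement.
In A, the extraction path crosses only that-complement boundaries, which are transparent.
So A is grammatical.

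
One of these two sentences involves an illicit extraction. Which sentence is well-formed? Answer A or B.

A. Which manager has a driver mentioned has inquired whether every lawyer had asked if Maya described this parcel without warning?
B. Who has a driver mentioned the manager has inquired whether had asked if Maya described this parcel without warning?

In B, the wh-phrase is extracted from inside a wh-island (introduced by "whether"), which blocks movement.
In A, the extraction path crosses only that-complement boundaries, which are transparent.
So A is grammatical.

A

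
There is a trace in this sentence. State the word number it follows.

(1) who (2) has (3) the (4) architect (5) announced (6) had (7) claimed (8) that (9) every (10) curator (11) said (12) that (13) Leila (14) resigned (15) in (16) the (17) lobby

The displaced element is "who" (word 1).
It is linked across 1 clause boundary (Ø).
It functions as the subject of "claimed", so the gap sits immediately after word 5 ("announced").
Base order: The architect has announced that who had claimed that every curator said that Leila resigned in the lobby.

5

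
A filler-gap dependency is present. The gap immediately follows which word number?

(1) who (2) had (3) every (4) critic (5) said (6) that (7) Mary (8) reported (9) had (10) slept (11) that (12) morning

The displaced element is "who" (word 1).
It is linked across 2 clause boundaries (that → Ø).
It functions as the subject of "slept", so the gap sits immediately after word 8 ("reported").
Base order: Every critic had said that Mary reported that who had slept that morning.

8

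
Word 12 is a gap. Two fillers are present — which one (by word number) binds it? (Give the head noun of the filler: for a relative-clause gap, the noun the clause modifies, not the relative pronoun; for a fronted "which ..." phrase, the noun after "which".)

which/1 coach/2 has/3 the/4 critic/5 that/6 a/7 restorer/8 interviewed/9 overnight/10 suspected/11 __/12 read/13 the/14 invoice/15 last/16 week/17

2

The marked gap is the subject of "read".
Its filler is the fronted wh-phrase "which coach", at word 2.
(The other dependency links word 5 to a gap after word 9.)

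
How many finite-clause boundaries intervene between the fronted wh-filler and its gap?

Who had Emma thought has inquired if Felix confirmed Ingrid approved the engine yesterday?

"who" is extracted from the subject of "inquired".
Boundaries crossed, outermost first: [Ø] — 1 in total.

1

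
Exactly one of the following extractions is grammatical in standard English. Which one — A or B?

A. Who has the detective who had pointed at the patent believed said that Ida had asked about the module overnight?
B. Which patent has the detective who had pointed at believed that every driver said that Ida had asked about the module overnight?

In B, the wh-phrase is extracted from inside a complex-NP island (relative clause) (introduced by "who"), which blocks movement.
In A, the extraction path crosses only that-complement boundaries, which are transparent.
So A is grammatical.

A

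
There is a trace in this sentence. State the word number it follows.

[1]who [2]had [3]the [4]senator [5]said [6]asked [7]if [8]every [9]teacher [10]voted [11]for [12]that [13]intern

The displaced element is "who" (word 1).
It is linked across 1 clause boundary (Ø).
It functions as the subject of "asked", so the gap sits immediately after word 5 ("said").
Base order: The senator had said that who asked if every teacher voted for that intern.

5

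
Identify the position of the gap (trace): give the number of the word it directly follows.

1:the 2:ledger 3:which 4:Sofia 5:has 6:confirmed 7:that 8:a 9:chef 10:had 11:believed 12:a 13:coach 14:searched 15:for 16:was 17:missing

15

The displaced element is "the ledger" (word 2).
It is linked across 2 clause boundaries (that → Ø).
It functions as the object of the preposition "for" of "searched", so the gap sits immediately after word 15 ("for").
Base order: Sofia has confirmed that a chef had believed a coach searched for the ledger.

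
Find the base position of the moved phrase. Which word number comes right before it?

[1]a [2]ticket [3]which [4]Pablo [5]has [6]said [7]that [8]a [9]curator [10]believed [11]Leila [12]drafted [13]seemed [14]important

12

The displaced element is "a ticket" (word 2).
It is linked across 2 clause boundaries (that → Ø).
It functions as the direct object of "drafted", so the gap sits immediately after word 12 ("drafted").
Base order: Pablo has said that a curator believed Leila drafted a ticket.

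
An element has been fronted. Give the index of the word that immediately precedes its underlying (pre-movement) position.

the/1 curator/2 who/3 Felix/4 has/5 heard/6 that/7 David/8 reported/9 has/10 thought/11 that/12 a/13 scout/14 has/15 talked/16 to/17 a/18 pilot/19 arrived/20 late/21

The displaced element is "the curator" (word 2).
It is linked across 2 clause boundaries (that → Ø).
It functions as the subject of "thought", so the gap sits immediately after word 9 ("reported").
Base order: Felix has heard that David reported the curator has thought that a scout has talked to a pilot.

9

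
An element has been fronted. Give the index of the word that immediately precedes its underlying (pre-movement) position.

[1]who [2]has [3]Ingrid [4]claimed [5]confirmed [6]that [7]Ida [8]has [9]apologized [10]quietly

4

The displaced element is "who" (word 1).
It is linked across 1 clause boundary (Ø).
It functions as the subject of "confirmed", so the gap sits immediately after word 4 ("claimed").
Base order: Ingrid has claimed who confirmed that Ida has apologized quietly.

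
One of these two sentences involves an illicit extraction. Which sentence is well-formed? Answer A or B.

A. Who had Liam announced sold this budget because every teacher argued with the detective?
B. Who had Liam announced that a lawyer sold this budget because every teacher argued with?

In B, the wh-phrase is extracted from inside an adjunct island (introduced by "because"), which blocks movement.
In A, the extraction path crosses only that-complement boundaries, which are transparent.
So A is grammatical.

A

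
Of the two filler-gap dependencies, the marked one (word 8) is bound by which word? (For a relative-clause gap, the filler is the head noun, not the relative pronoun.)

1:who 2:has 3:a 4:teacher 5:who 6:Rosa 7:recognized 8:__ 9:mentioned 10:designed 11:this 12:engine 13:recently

The marked gap is inside the relative clause, the direct object of "recognized".
Its filler is the head noun "teacher" (via "who"), at word 4.
(The other dependency links word 1 to a gap after word 9.)

4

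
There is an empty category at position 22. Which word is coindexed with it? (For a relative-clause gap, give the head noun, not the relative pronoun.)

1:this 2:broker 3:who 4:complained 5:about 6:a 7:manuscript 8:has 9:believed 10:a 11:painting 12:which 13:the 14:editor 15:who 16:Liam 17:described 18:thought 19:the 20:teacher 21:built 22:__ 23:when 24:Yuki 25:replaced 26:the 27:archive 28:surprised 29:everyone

11

The gap at 22 is the object of "built", inside a relative clause.
The relative pronoun is "which" (word 12); it is bound by the head noun immediately before it.
Its filler is the head noun "painting", at word 11.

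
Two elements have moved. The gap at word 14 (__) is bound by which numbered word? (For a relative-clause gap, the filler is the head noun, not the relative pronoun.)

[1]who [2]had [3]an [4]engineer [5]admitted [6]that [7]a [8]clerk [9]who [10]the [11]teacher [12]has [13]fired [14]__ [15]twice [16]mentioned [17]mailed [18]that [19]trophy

8

The marked gap is inside the relative clause, the direct object of "fired".
Its filler is the head noun "clerk" (via "who"), at word 8.
(The other dependency links word 1 to a gap after word 16.)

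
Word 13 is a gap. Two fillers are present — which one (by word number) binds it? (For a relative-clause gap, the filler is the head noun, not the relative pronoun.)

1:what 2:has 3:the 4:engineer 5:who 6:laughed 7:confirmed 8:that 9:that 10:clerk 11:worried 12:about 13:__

1

The marked gap is the object of the preposition "about" of "worried".
Its filler is the fronted wh-phrase "what", at word 1.
(The other dependency links word 4 to a gap after word 5.)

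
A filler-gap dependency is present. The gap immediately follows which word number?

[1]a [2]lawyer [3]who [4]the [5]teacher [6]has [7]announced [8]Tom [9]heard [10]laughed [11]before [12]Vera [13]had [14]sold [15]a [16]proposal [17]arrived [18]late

9

The displaced element is "a lawyer" (word 2).
It is linked across 2 clause boundaries (Ø → Ø).
It functions as the subject of "laughed", so the gap sits immediately after word 9 ("heard").
Base order: The teacher has announced Tom heard that a lawyer laughed before Vera had sold a proposal.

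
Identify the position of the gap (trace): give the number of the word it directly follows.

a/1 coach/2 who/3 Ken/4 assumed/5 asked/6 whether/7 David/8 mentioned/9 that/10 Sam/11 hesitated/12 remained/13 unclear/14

The displaced element is "a coach" (word 2).
It is linked across 1 clause boundary (Ø).
It functions as the subject of "asked", so the gap sits immediately after word 5 ("assumed").
Base order: Ken assumed that a coach asked whether David mentioned that Sam hesitated.

5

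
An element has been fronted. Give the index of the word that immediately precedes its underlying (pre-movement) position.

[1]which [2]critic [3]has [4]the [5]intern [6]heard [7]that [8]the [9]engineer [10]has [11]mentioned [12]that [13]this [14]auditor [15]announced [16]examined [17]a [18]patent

The displaced element is "which critic" (word 2).
It is linked across 3 clause boundaries (that → that → Ø).
It functions as the subject of "examined", so the gap sits immediately after word 15 ("announced").
Base order: The intern has heard that the engineer has mentioned that this auditor announced that which critic examined a patent.

15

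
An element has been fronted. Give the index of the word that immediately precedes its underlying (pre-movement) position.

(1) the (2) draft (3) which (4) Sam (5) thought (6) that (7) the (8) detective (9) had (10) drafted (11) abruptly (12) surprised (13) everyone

The displaced element is "the draft" (word 2).
It is linked across 1 clause boundary (that).
It functions as the direct object of "drafted", so the gap sits immediately after word 10 ("drafted").
Base order: Sam thought that the detective had drafted the draft abruptly.

10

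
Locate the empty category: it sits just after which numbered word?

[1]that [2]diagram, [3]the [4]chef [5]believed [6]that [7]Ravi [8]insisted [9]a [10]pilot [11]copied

The displaced element is "that diagram" (word 2).
It is linked across 2 clause boundaries (that → Ø).
It functions as the direct object of "copied", so the gap sits immediately after word 11 ("copied").
Base order: The chef believed that Ravi insisted a pilot copied that diagram.

11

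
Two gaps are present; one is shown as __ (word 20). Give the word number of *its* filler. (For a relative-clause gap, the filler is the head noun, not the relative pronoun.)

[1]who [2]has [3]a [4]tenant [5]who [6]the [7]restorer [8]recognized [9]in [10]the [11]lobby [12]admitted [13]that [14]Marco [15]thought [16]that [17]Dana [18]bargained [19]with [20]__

1

The marked gap is the object of the preposition "with" of "bargained".
Its filler is the fronted wh-phrase "who", at word 1.
(The other dependency links word 4 to a gap after word 8.)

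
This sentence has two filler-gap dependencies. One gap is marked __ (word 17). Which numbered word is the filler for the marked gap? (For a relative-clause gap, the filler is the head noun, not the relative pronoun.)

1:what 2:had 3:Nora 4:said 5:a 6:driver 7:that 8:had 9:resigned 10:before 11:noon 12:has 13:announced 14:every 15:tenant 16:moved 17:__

1

The marked gap is the direct object of "moved".
Its filler is the fronted wh-phrase "what", at word 1.
(The other dependency links word 6 to a gap after word 7.)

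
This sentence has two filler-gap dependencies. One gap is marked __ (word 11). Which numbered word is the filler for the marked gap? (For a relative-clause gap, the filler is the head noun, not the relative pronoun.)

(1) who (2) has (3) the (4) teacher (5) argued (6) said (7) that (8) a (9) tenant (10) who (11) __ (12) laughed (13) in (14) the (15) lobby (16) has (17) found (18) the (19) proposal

The marked gap is inside the relative clause, the subject of "laughed".
Its filler is the head noun "tenant" (via "who"), at word 9.
(The other dependency links word 1 to a gap after word 5.)

9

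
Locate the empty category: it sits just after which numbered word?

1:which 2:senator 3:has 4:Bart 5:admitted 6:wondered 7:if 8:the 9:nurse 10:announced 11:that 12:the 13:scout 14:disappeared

5

The displaced element is "which senator" (word 2).
It is linked across 1 clause boundary (Ø).
It functions as the subject of "wondered", so the gap sits immediately after word 5 ("admitted").
Base order: Bart has admitted that which senator wondered if the nurse announced that the scout disappeared.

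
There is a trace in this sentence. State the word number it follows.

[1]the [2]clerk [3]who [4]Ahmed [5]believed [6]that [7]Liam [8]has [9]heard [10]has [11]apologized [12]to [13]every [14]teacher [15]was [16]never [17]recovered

9

The displaced element is "the clerk" (word 2).
It is linked across 2 clause boundaries (that → Ø).
It functions as the subject of "apologized", so the gap sits immediately after word 9 ("heard").
Base order: Ahmed believed that Liam has heard the clerk has apologized to every teacher.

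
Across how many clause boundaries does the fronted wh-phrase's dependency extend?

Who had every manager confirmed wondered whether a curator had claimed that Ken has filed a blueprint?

1

"who" is extracted from the subject of "wondered".
Boundaries crossed, outermost first: [Ø] — 1 in total.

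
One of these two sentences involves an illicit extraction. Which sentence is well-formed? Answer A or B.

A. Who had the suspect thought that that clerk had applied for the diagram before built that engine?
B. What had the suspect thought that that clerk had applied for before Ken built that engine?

In A, the wh-phrase is extracted from inside an adjunct island (introduced by "before"), which blocks movement.
In B, the extraction path crosses only that-complement boundaries, which are transparent.
So B is grammatical.

B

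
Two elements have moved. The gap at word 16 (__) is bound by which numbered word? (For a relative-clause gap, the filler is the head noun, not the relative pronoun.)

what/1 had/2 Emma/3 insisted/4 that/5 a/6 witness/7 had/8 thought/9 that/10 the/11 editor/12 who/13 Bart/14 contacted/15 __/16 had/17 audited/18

12

The marked gap is inside the relative clause, the direct object of "contacted".
Its filler is the head noun "editor" (via "who"), at word 12.
(The other dependency links word 1 to a gap after word 18.)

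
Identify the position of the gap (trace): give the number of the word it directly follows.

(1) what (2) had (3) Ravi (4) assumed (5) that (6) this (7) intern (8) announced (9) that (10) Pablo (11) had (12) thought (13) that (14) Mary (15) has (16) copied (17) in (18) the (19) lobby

The displaced element is "what" (word 1).
It is linked across 3 clause boundaries (that → that → that).
It functions as the direct object of "copied", so the gap sits immediately after word 16 ("copied").
Base order: Ravi had assumed that this intern announced that Pablo had thought that Mary has copied what in the lobby.

16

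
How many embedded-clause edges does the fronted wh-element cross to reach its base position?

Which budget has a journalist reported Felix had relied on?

1

"which budget" is extracted from the PP object of "relied".
Boundaries crossed, outermost first: [Ø] — 1 in total.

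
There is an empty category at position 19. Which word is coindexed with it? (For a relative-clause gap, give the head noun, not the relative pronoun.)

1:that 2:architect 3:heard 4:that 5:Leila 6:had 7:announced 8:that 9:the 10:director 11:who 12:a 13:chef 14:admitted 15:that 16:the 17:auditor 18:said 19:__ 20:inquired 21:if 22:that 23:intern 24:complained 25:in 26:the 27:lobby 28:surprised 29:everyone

10

The gap at 19 is the subject of "inquired", inside a relative clause.
The relative pronoun is "who" (word 11); it is bound by the head noun immediately before it.
Its filler is the head noun "director", at word 10.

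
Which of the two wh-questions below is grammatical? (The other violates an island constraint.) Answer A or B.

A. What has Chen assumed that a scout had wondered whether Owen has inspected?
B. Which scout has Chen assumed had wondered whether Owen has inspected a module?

B

In A, the wh-phrase is extracted from inside a wh-island (introduced by "whether"), which blocks movement.
In B, the extraction path crosses only that-complement boundaries, which are transparent.
So B is grammatical.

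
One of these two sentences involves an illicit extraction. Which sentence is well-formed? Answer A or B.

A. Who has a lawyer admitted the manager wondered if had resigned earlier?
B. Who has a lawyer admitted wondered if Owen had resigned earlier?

B

In A, the wh-phrase is extracted from inside a wh-island (introduced by "if"), which blocks movement.
In B, the extraction path crosses only that-complement boundaries, which are transparent.
So B is grammatical.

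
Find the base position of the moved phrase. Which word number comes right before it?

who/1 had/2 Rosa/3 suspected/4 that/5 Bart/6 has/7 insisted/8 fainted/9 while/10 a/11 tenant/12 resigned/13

8

The displaced element is "who" (word 1).
It is linked across 2 clause boundaries (that → Ø).
It functions as the subject of "fainted", so the gap sits immediately after word 8 ("insisted").
Base order: Rosa had suspected that Bart has insisted that who fainted while a tenant resigned.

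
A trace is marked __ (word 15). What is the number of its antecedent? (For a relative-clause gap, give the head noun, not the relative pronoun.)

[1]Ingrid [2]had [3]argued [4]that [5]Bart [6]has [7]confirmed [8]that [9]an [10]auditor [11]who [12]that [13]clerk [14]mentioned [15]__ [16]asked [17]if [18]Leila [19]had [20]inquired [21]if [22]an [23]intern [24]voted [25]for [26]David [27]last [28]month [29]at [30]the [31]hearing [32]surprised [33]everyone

10

The gap at 15 is the subject of "asked", inside a relative clause.
The relative pronoun is "who" (word 11); it is bound by the head noun immediately before it.
Its filler is the head noun "auditor", at word 10.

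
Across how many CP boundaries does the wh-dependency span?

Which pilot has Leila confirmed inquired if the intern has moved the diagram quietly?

1

"which pilot" is extracted from the subject of "inquired".
Boundaries crossed, outermost first: [Ø] — 1 in total.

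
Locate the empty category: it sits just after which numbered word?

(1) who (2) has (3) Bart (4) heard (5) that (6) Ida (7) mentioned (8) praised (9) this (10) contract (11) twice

7

The displaced element is "who" (word 1).
It is linked across 2 clause boundaries (that → Ø).
It functions as the subject of "praised", so the gap sits immediately after word 7 ("mentioned").
Base order: Bart has heard that Ida mentioned that who praised this contract twice.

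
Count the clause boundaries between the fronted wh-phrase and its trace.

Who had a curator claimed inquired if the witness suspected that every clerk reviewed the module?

1

"who" is extracted from the subject of "inquired".
Boundaries crossed, outermost first: [Ø] — 1 in total.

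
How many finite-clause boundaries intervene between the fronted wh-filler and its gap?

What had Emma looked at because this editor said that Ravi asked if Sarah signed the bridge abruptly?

"what" originates inside the matrix clause — no clause boundary is crossed.

0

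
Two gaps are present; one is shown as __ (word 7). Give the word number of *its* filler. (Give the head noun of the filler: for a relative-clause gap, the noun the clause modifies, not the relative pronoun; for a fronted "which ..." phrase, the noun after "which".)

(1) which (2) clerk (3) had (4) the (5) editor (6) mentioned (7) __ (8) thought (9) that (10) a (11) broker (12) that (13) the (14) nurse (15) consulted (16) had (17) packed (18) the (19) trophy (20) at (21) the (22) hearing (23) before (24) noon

2

The marked gap is the subject of "thought".
Its filler is the fronted wh-phrase "which clerk", at word 2.
(The other dependency links word 11 to a gap after word 15.)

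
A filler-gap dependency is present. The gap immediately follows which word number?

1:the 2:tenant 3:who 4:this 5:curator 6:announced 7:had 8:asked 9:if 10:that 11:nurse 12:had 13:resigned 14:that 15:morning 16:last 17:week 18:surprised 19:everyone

The displaced element is "the tenant" (word 2).
It is linked across 1 clause boundary (Ø).
It functions as the subject of "asked", so the gap sits immediately after word 6 ("announced").
Base order: This curator announced the tenant had asked if that nurse had resigned that morning last week.

6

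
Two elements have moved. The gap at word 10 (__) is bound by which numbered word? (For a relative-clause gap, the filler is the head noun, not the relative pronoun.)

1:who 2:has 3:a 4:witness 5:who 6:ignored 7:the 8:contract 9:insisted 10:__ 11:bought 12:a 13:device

1

The marked gap is the subject of "bought".
Its filler is the fronted wh-phrase "who", at word 1.
(The other dependency links word 4 to a gap after word 5.)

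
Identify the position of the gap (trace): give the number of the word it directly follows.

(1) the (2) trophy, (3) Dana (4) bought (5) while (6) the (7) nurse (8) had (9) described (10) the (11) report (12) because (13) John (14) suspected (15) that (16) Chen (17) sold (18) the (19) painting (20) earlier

4

The displaced element is "the trophy" (word 2).
It functions as the direct object of "bought", so the gap sits immediately after word 4 ("bought").
Base order: Dana bought the trophy while the nurse had described the report because John suspected that Chen sold the painting earlier.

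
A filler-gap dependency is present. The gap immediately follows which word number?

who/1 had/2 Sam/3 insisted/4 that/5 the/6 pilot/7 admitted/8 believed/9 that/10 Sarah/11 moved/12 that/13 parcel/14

8

The displaced element is "who" (word 1).
It is linked across 2 clause boundaries (that → Ø).
It functions as the subject of "believed", so the gap sits immediately after word 8 ("admitted").
Base order: Sam had insisted that the pilot admitted that who believed that Sarah moved that parcel.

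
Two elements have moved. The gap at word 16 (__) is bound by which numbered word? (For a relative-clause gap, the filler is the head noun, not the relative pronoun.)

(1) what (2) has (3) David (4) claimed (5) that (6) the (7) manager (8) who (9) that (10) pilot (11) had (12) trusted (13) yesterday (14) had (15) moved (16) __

The marked gap is the direct object of "moved".
Its filler is the fronted wh-phrase "what", at word 1.
(The other dependency links word 7 to a gap after word 12.)

1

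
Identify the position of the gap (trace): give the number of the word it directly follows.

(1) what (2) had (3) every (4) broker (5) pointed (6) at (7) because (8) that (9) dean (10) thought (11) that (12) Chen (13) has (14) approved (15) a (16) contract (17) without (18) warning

The displaced element is "what" (word 1).
It functions as the object of the preposition "at" of "pointed", so the gap sits immediately after word 6 ("at").
Base order: Every broker had pointed at what because that dean thought that Chen has approved a contract without warning.

6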